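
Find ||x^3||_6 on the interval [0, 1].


Step 1: ||f||_6 = (integral_0^1 |x^3|^6 dx)^(1/6)
     = (integral_0^1 x^18 dx)^(1/6)
Step 2: integral_0^1 x^18 dx = [x^19/(19)] from 0 to 1 = 1^19/19
     = 1/19 = 0.052632
Step 3: ||f||_6 = (0.052632)^(1/6) = 0.612173


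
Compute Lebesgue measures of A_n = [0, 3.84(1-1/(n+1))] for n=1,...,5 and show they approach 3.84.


By continuity of measure from below: if A_n increases to A, then m(A_n) -> m(A).
Here A = [0, 3.84], so m(A) = 3.84
Step 1: a_1 = 3.84*(1 - 1/2) = 1.92, m(A_1) = 1.92
Step 2: a_2 = 3.84*(1 - 1/3) = 2.56, m(A_2) = 2.56
Step 3: a_3 = 3.84*(1 - 1/4) = 2.88, m(A_3) = 2.88
Step 4: a_4 = 3.84*(1 - 1/5) = 3.072, m(A_4) = 3.072
Step 5: a_5 = 3.84*(1 - 1/6) = 3.2, m(A_5) = 3.2
Limit: m(A_n) -> m([0,3.84]) = 3.84


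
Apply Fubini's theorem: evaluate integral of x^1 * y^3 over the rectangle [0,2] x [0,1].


By Fubini's theorem, the double integral factors as a product of single integrals:
Step 1: integral_0^2 x^1 dx = [x^2/2] from 0 to 2
     = 2^2/2 = 2
Step 2: integral_0^1 y^3 dy = [y^4/4] from 0 to 1
     = 1^4/4 = 0.25
Step 3: Double integral = 2 * 0.25 = 0.5


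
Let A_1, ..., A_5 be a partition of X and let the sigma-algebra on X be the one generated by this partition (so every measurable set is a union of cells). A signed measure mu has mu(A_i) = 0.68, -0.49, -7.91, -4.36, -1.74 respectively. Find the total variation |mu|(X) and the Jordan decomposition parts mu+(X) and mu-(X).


Step 1: Every measurable set is a union of atoms (the cells / points), so a Hahn decomposition is
  obtained by grouping atoms by sign: P = union of atoms with mu > 0, N = union of the remaining atoms.
  Atoms in P (indices): 1;  atoms in N (indices): 2, 3, 4, 5
  Positive values: 0.68
  Negative values: -0.49, -7.91, -4.36, -1.74
Step 2: mu+(X) = mu(P) = sum of positive atom values = 0.68
Step 3: mu-(X) = -mu(N) = sum of |negative atom values| = 14.5
Step 4: |mu|(X) = mu+(X) + mu-(X) = 0.68 + 14.5 = 15.18


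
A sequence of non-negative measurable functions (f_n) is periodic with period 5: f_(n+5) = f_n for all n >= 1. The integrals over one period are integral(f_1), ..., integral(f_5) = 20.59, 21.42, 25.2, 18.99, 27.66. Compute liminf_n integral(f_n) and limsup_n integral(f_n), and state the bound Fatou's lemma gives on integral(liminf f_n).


The sequence (integral(f_n)) is periodic with period 5, repeating the values 20.59, 21.42, 25.2, 18.99, 27.66 indefinitely.
Step 1: For a periodic sequence, every tail (a_m, a_(m+1), ...) contains all 5 period values infinitely often.
Step 2: Hence inf of every tail = min of the period values = min(20.59, 21.42, 25.2, 18.99, 27.66) = 18.99.
        liminf_n integral(f_n) = sup over m of (inf of tail from m) = 18.99.
Step 3: Similarly sup of every tail = max of the period values = 27.66.
        limsup_n integral(f_n) = 27.66.
Step 4: Fatou's lemma: integral(liminf_n f_n) <= liminf_n integral(f_n) = 18.99.
        So the integral of the pointwise liminf is at most 18.99.


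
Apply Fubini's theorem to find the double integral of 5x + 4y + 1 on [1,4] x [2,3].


By Fubini, integrate in x first, then y.
Step 1: Fix y, integrate over x in [1,4]:
  integral(5x + 4y + 1, x=1..4)
  = 5*(4^2 - 1^2)/2 + (4y + 1)*(4 - 1)
  = 37.5 + (4y + 1)*3
  = 37.5 + 12y + 3
  = 40.5 + 12y
Step 2: Integrate over y in [2,3]:
  integral(40.5 + 12y, y=2..3)
  = 40.5*1 + 12*(3^2 - 2^2)/2
  = 40.5 + 30
  = 70.5


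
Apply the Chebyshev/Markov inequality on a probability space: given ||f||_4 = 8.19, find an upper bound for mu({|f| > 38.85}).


Chebyshev/Markov inequality: mu(|f| > eps) <= (||f||_p / eps)^p
Step 1: ||f||_4 / eps = 8.19 / 38.85 = 0.210811
Step 2: Raise to power p = 4:
  (0.210811)^4 = 0.001975
Step 3: Therefore mu(|f| > 38.85) <= 0.001975


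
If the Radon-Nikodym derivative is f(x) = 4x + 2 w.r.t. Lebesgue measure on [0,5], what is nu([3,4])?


nu(A) = integral_A (dnu/dmu) dmu = integral_3^4 (4x + 2) dx
Step 1: Antiderivative F(x) = (4/2)x^2 + 2x
Step 2: F(4) = (4/2)*4^2 + 2*4 = 32 + 8 = 40
Step 3: F(3) = (4/2)*3^2 + 2*3 = 18 + 6 = 24
Step 4: nu([3,4]) = F(4) - F(3) = 40 - 24 = 16


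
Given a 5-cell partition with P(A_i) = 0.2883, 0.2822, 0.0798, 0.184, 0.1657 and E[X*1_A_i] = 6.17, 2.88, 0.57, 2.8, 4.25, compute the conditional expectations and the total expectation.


For each cell A_i: E[X|A_i] = E[X*1_A_i] / P(A_i)
Step 1: E[X|A_1] = 6.17 / 0.2883 = 21.401318
Step 2: E[X|A_2] = 2.88 / 0.2822 = 10.205528
Step 3: E[X|A_3] = 0.57 / 0.0798 = 7.142857
Step 4: E[X|A_4] = 2.8 / 0.184 = 15.217391
Step 5: E[X|A_5] = 4.25 / 0.1657 = 25.648763
Verification: E[X] = sum E[X*1_A_i] = 6.17 + 2.88 + 0.57 + 2.8 + 4.25 = 16.67


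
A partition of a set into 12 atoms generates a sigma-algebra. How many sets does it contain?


Each element of the sigma-algebra is a union of some subset of the 12 atoms.
The number of such subsets is 2^12 = 4096.


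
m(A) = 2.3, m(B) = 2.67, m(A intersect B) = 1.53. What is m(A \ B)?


m(A \ B) = m(A) - m(A n B)
= 2.3 - 1.53
= 0.77


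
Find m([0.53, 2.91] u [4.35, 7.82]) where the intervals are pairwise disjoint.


For pairwise disjoint intervals, m(union) = sum of lengths.
= (2.91 - 0.53) + (7.82 - 4.35)
= 2.38 + 3.47
= 5.85


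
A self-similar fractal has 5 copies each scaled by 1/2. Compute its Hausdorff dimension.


For a self-similar set with N copies scaled by 1/r:
dim_H = log(N)/log(r) = log(5)/log(2)
= 1.609438/0.693147
= 2.321928


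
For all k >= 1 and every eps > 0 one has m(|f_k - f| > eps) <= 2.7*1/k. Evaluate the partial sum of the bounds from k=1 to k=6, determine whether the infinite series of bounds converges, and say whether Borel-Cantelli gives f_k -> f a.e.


Step 1: List the terms 2.7*1/k for k = 1 to 6:
  k=1: 2.7
  k=2: 1.35
  k=3: 0.9
  k=4: 0.675
  k=5: 0.54
  k=6: 0.45
Step 2: Partial sum = 2.7 + 1.35 + 0.9 + 0.675 + 0.54 + 0.45
     = 6.615
Step 3: The full series sum_(k>=1) 2.7*1/k diverges (harmonic series, p = 1; a nonzero constant multiple of a divergent series diverges).
Step 4: The (first) Borel-Cantelli lemma requires a summable sequence of measures, so it does not apply here;
        from this bound alone no conclusion about a.e. convergence can be drawn (convergence in measure still
        gives an a.e.-convergent subsequence, but not a.e. convergence of the whole sequence).
Conclusion: series diverges; Borel-Cantelli is inconclusive about a.e. convergence of f_k.


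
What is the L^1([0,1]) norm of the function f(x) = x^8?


Step 1: ||f||_1 = (integral_0^1 |x^8|^1 dx)^(1/1)
     = (integral_0^1 x^8 dx)^(1/1)
Step 2: integral_0^1 x^8 dx = [x^9/(9)] from 0 to 1 = 1^9/9
     = 1/9 = 0.111111
Step 3: ||f||_1 = (0.111111)^(1/1) = 0.111111


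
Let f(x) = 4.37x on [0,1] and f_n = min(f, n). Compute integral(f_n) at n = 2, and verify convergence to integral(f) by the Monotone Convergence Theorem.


f(x) = 4.37x on [0,1]; f_n(x) = min(4.37x, n). At n = 2:
Step 1: f(x) reaches 2 at x = 2/4.37 = 0.457666
Step 2: integral(f_2) = integral(4.37x, 0, 0.457666) + integral(2, 0.457666, 1)
       = 4.37*0.457666^2/2 + 2*(1 - 0.457666)
       = 0.457666 + 1.084668
       = 1.542334
Step 3: As n -> infinity, f_n increases to f, so by MCT integral(f_n) -> integral(f) = 4.37/2 = 2.185.
Convergence: integral(f_2) = 1.542334 -> 2.185 as n -> infinity


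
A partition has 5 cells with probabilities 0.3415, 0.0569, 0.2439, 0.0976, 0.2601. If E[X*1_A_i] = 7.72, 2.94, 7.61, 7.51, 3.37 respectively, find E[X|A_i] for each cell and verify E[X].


For each cell A_i: E[X|A_i] = E[X*1_A_i] / P(A_i)
Step 1: E[X|A_1] = 7.72 / 0.3415 = 22.606149
Step 2: E[X|A_2] = 2.94 / 0.0569 = 51.669596
Step 3: E[X|A_3] = 7.61 / 0.2439 = 31.201312
Step 4: E[X|A_4] = 7.51 / 0.0976 = 76.946721
Step 5: E[X|A_5] = 3.37 / 0.2601 = 12.956555
Verification: E[X] = sum E[X*1_A_i] = 7.72 + 2.94 + 7.61 + 7.51 + 3.37 = 29.15


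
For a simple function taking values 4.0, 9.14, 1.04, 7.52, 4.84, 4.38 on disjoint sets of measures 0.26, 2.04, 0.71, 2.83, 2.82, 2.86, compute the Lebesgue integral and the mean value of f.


Step 1: Integral = sum(value_i * measure_i)
= 4.0*0.26 + 9.14*2.04 + 1.04*0.71 + 7.52*2.83 + 4.84*2.82 + 4.38*2.86
= 1.04 + 18.6456 + 0.7384 + 21.2816 + 13.6488 + 12.5268
= 67.8812
Step 2: Total measure of domain = 0.26 + 2.04 + 0.71 + 2.83 + 2.82 + 2.86 = 11.52
Step 3: Average value = 67.8812 / 11.52 = 5.892465


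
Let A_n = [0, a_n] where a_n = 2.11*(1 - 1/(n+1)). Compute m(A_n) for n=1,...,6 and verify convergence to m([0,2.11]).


By continuity of measure from below: if A_n increases to A, then m(A_n) -> m(A).
Here A = [0, 2.11], so m(A) = 2.11
Step 1: a_1 = 2.11*(1 - 1/2) = 1.055, m(A_1) = 1.055
Step 2: a_2 = 2.11*(1 - 1/3) = 1.4067, m(A_2) = 1.4067
Step 3: a_3 = 2.11*(1 - 1/4) = 1.5825, m(A_3) = 1.5825
Step 4: a_4 = 2.11*(1 - 1/5) = 1.688, m(A_4) = 1.688
Step 5: a_5 = 2.11*(1 - 1/6) = 1.7583, m(A_5) = 1.7583
Step 6: a_6 = 2.11*(1 - 1/7) = 1.8086, m(A_6) = 1.8086
Limit: m(A_n) -> m([0,2.11]) = 2.11


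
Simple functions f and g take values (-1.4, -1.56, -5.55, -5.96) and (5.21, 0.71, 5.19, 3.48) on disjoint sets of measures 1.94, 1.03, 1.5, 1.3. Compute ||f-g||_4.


Step 1: Compute differences f_i - g_i:
  -1.4 - 5.21 = -6.61
  -1.56 - 0.71 = -2.27
  -5.55 - 5.19 = -10.74
  -5.96 - 3.48 = -9.44
Step 2: Compute |diff|^4 * measure for each set:
  |-6.61|^4 * 1.94 = 1908.999602 * 1.94 = 3703.459229
  |-2.27|^4 * 1.03 = 26.552378 * 1.03 = 27.34895
  |-10.74|^4 * 1.5 = 13305.068826 * 1.5 = 19957.603239
  |-9.44|^4 * 1.3 = 7941.233705 * 1.3 = 10323.603816
Step 3: Sum = 34012.015234
Step 4: ||f-g||_4 = (34012.015234)^(1/4) = 13.58026


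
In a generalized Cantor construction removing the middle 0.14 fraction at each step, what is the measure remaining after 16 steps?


Step 1: At each step, fraction remaining = 1 - 0.14 = 0.86
Step 2: After 16 steps, measure = (0.86)^16
Result = 0.089531


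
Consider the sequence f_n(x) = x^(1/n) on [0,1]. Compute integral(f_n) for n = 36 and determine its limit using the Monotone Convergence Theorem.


At n = 36: f_36(x) = x^(1/36).
Step 1: integral(x^(1/36), 0, 1) = [x^(1/36+1) / (1/36+1)] from 0 to 1
     = 1 / (1/36 + 1) = 1 / ((36+1)/36) = 36/(36+1)
     = 36/37 = 0.972973
Step 2: As n -> infinity, f_n(x) = x^(1/n) -> 1 for x in (0,1], and f_n is increasing in n.
By MCT, lim_n integral(f_n) = integral(lim_n f_n) = integral(1, 0, 1) = 1.
Step 3: Verify convergence: 36/37 = 0.972973 -> 1


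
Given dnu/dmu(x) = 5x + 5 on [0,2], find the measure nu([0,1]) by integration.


nu(A) = integral_A (dnu/dmu) dmu = integral_0^1 (5x + 5) dx
Step 1: Antiderivative F(x) = (5/2)x^2 + 5x
Step 2: F(1) = (5/2)*1^2 + 5*1 = 2.5 + 5 = 7.5
Step 3: F(0) = (5/2)*0^2 + 5*0 = 0.0 + 0 = 0.0
Step 4: nu([0,1]) = F(1) - F(0) = 7.5 - 0.0 = 7.5


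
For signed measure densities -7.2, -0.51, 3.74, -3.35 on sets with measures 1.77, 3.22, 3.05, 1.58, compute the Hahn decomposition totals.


Step 1: Compute signed measure on each set:
  Set 1: -7.2 * 1.77 = -12.744
  Set 2: -0.51 * 3.22 = -1.6422
  Set 3: 3.74 * 3.05 = 11.407
  Set 4: -3.35 * 1.58 = -5.293
Step 2: Total signed measure = (-12.744) + (-1.6422) + (11.407) + (-5.293)
     = -8.2722
Step 3: Positive part mu+(X) = sum of positive contributions = 11.407
Step 4: Negative part mu-(X) = |sum of negative contributions| = 19.6792


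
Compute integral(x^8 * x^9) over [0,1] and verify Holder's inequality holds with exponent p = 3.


Step 1: Exact integral of f*g = integral(x^17, 0, 1) = 1/18
     = 0.055556
Step 2: Holder bound with p=3, q=1.5:
  ||f||_p = (integral x^24 dx)^(1/3) = (1/25)^(1/3) = 0.341995
  ||g||_q = (integral x^13.5 dx)^(1/1.5) = (1/14.5)^(1/1.5) = 0.168172
Step 3: Holder bound = ||f||_p * ||g||_q = 0.341995 * 0.168172 = 0.057514
Verification: 0.055556 <= 0.057514 (Holder holds)


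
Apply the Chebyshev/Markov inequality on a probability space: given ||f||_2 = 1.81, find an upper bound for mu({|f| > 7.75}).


Chebyshev/Markov inequality: mu(|f| > eps) <= (||f||_p / eps)^p
Step 1: ||f||_2 / eps = 1.81 / 7.75 = 0.233548
Step 2: Raise to power p = 2:
  (0.233548)^2 = 0.054545
Step 3: Therefore mu(|f| > 7.75) <= 0.054545


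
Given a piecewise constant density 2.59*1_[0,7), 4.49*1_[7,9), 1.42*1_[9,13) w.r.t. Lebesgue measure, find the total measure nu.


Integrate each piece of the Radon-Nikodym derivative:
Step 1: integral_0^7 2.59 dx = 2.59*(7-0) = 2.59*7 = 18.13
Step 2: integral_7^9 4.49 dx = 4.49*(9-7) = 4.49*2 = 8.98
Step 3: integral_9^13 1.42 dx = 1.42*(13-9) = 1.42*4 = 5.68
Total: 18.13 + 8.98 + 5.68 = 32.79


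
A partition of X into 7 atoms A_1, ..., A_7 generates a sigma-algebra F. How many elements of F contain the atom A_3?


Each element of F is a union of some subset S of the 7 atoms.
The element contains A_3 iff A_3 is in S.
So we count subsets S of {A_1,...,A_7} with A_3 in S: choose freely among the other 6 atoms.
Count = 2^(7-1) = 2^6 = 64.


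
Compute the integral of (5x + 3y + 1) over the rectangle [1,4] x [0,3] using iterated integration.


By Fubini, integrate in x first, then y.
Step 1: Fix y, integrate over x in [1,4]:
  integral(5x + 3y + 1, x=1..4)
  = 5*(4^2 - 1^2)/2 + (3y + 1)*(4 - 1)
  = 37.5 + (3y + 1)*3
  = 37.5 + 9y + 3
  = 40.5 + 9y
Step 2: Integrate over y in [0,3]:
  integral(40.5 + 9y, y=0..3)
  = 40.5*3 + 9*(3^2 - 0^2)/2
  = 121.5 + 40.5
  = 162


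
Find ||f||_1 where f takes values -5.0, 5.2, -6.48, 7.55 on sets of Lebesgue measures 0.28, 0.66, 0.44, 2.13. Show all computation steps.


Step 1: Compute |f_i|^1 for each value:
  |-5.0|^1 = 5
  |5.2|^1 = 5.2
  |-6.48|^1 = 6.48
  |7.55|^1 = 7.55
Step 2: Multiply by measures and sum:
  5 * 0.28 = 1.4
  5.2 * 0.66 = 3.432
  6.48 * 0.44 = 2.8512
  7.55 * 2.13 = 16.0815
Sum = 1.4 + 3.432 + 2.8512 + 16.0815 = 23.7647
Step 3: Take the p-th root:
||f||_1 = (23.7647)^(1/1) = 23.7647


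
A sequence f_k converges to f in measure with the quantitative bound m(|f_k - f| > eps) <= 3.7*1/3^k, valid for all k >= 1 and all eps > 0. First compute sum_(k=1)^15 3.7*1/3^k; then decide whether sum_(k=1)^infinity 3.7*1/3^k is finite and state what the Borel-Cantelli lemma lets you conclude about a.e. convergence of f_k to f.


Step 1: List the terms 3.7*1/3^k for k = 1 to 15:
  k=1: 1.233333
  k=2: 0.411111
  k=3: 0.137037
  k=4: 0.045679
  k=5: 0.015226
  k=6: 0.005075
  k=7: 0.001692
  k=8: 5.639384e-04
  k=9: 1.879795e-04
  k=10: 6.265982e-05
  k=11: 2.088661e-05
  k=12: 6.962203e-06
  k=13: 2.320734e-06
  k=14: 7.735781e-07
  k=15: 2.578594e-07
Step 2: Partial sum = 1.233333 + 0.411111 + 0.137037 + 0.045679 + 0.015226 + 0.005075 + 0.001692 + 5.639384e-04 + 1.879795e-04 + 6.265982e-05 + 2.088661e-05 + 6.962203e-06 + 2.320734e-06 + 7.735781e-07 + 2.578594e-07
     = 1.85
Step 3: The full series sum_(k>=1) 3.7*1/3^k converges (geometric series with ratio 1/3 < 1; a constant multiple of a convergent series converges).
Step 4: Fix eps > 0. Since sum_k m(|f_k - f| > eps) < infinity, the Borel-Cantelli lemma gives
        m(limsup_k {|f_k - f| > eps}) = 0, i.e. for a.e. x, |f_k(x) - f(x)| <= eps for all large k.
        Applying this with eps = 1/j for j = 1, 2, ... and intersecting the countably many full-measure sets,
        for a.e. x we get limsup_k |f_k(x) - f(x)| <= 1/j for every j, hence f_k -> f almost everywhere.
Conclusion: series converges; Borel-Cantelli yields f_k -> f a.e.


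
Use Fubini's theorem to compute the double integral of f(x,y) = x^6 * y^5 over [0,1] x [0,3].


By Fubini's theorem, the double integral factors as a product of single integrals:
Step 1: integral_0^1 x^6 dx = [x^7/7] from 0 to 1
     = 1^7/7 = 0.142857
Step 2: integral_0^3 y^5 dy = [y^6/6] from 0 to 3
     = 3^6/6 = 121.5
Step 3: Double integral = 0.142857 * 121.5 = 17.357143


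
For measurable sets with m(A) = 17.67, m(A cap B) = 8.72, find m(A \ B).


m(A \ B) = m(A) - m(A n B)
= 17.67 - 8.72
= 8.95


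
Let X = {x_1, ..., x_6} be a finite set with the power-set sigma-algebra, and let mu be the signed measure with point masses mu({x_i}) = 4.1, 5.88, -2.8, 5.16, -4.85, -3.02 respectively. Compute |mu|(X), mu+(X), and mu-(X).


Step 1: Every measurable set is a union of atoms (the cells / points), so a Hahn decomposition is
  obtained by grouping atoms by sign: P = union of atoms with mu > 0, N = union of the remaining atoms.
  Atoms in P (indices): 1, 2, 4;  atoms in N (indices): 3, 5, 6
  Positive values: 4.1, 5.88, 5.16
  Negative values: -2.8, -4.85, -3.02
Step 2: mu+(X) = mu(P) = sum of positive atom values = 15.14
Step 3: mu-(X) = -mu(N) = sum of |negative atom values| = 10.67
Step 4: |mu|(X) = mu+(X) + mu-(X) = 15.14 + 10.67 = 25.81


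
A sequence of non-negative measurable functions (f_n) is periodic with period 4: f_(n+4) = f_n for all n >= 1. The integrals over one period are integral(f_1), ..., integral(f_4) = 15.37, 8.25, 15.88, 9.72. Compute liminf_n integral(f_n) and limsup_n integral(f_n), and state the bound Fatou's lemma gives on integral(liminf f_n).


The sequence (integral(f_n)) is periodic with period 4, repeating the values 15.37, 8.25, 15.88, 9.72 indefinitely.
Step 1: For a periodic sequence, every tail (a_m, a_(m+1), ...) contains all 4 period values infinitely often.
Step 2: Hence inf of every tail = min of the period values = min(15.37, 8.25, 15.88, 9.72) = 8.25.
        liminf_n integral(f_n) = sup over m of (inf of tail from m) = 8.25.
Step 3: Similarly sup of every tail = max of the period values = 15.88.
        limsup_n integral(f_n) = 15.88.
Step 4: Fatou's lemma: integral(liminf_n f_n) <= liminf_n integral(f_n) = 8.25.
        So the integral of the pointwise liminf is at most 8.25.


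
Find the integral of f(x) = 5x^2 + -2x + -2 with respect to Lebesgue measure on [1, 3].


The Lebesgue integral of a Riemann-integrable function agrees with the Riemann integral.
Antiderivative F(x) = (5/3)x^3 + (-2/2)x^2 + -2x
F(3) = (5/3)*3^3 + (-2/2)*3^2 + -2*3
     = (5/3)*27 + (-2/2)*9 + -2*3
     = 45 + -9 + -6
     = 30
F(1) = -1.333333
Integral = F(3) - F(1) = 30 - -1.333333 = 31.333333


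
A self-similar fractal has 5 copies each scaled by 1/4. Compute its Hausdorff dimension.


For a self-similar set with N copies scaled by 1/r:
dim_H = log(N)/log(r) = log(5)/log(4)
= 1.609438/1.386294
= 1.160964


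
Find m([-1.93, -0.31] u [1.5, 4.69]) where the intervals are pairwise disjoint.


For pairwise disjoint intervals, m(union) = sum of lengths.
= (-0.31 - -1.93) + (4.69 - 1.5)
= 1.62 + 3.19
= 4.81


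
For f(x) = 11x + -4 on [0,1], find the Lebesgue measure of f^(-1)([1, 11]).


f^(-1)([1, 11]) = {x : 1 <= 11x + -4 <= 11}
Solving: (1 - -4)/11 <= x <= (11 - -4)/11
= [0.454545, 1.363636]
Intersecting with [0,1]: [0.454545, 1]
Measure = 1 - 0.454545 = 0.545455


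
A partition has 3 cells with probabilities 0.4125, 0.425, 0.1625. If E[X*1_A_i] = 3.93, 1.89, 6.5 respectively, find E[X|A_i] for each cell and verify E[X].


For each cell A_i: E[X|A_i] = E[X*1_A_i] / P(A_i)
Step 1: E[X|A_1] = 3.93 / 0.4125 = 9.527273
Step 2: E[X|A_2] = 1.89 / 0.425 = 4.447059
Step 3: E[X|A_3] = 6.5 / 0.1625 = 40
Verification: E[X] = sum E[X*1_A_i] = 3.93 + 1.89 + 6.5 = 12.32


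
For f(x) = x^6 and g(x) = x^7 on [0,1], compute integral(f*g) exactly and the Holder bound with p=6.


Step 1: Exact integral of f*g = integral(x^13, 0, 1) = 1/14
     = 0.071429
Step 2: Holder bound with p=6, q=1.2:
  ||f||_p = (integral x^36 dx)^(1/6) = (1/37)^(1/6) = 0.547814
  ||g||_q = (integral x^8.4 dx)^(1/1.2) = (1/9.4)^(1/1.2) = 0.154547
Step 3: Holder bound = ||f||_p * ||g||_q = 0.547814 * 0.154547 = 0.084663
Verification: 0.071429 <= 0.084663 (Holder holds)


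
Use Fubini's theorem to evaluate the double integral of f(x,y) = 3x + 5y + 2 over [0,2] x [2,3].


By Fubini, integrate in x first, then y.
Step 1: Fix y, integrate over x in [0,2]:
  integral(3x + 5y + 2, x=0..2)
  = 3*(2^2 - 0^2)/2 + (5y + 2)*(2 - 0)
  = 6 + (5y + 2)*2
  = 6 + 10y + 4
  = 10 + 10y
Step 2: Integrate over y in [2,3]:
  integral(10 + 10y, y=2..3)
  = 10*1 + 10*(3^2 - 2^2)/2
  = 10 + 25
  = 35


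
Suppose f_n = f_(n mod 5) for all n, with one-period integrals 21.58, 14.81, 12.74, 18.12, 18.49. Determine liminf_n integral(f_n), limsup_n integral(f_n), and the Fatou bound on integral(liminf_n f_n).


The sequence (integral(f_n)) is periodic with period 5, repeating the values 21.58, 14.81, 12.74, 18.12, 18.49 indefinitely.
Step 1: For a periodic sequence, every tail (a_m, a_(m+1), ...) contains all 5 period values infinitely often.
Step 2: Hence inf of every tail = min of the period values = min(21.58, 14.81, 12.74, 18.12, 18.49) = 12.74.
        liminf_n integral(f_n) = sup over m of (inf of tail from m) = 12.74.
Step 3: Similarly sup of every tail = max of the period values = 21.58.
        limsup_n integral(f_n) = 21.58.
Step 4: Fatou's lemma: integral(liminf_n f_n) <= liminf_n integral(f_n) = 12.74.
        So the integral of the pointwise liminf is at most 12.74.


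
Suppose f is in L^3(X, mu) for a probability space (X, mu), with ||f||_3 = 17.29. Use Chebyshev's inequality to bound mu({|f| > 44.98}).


Chebyshev/Markov inequality: mu(|f| > eps) <= (||f||_p / eps)^p
Step 1: ||f||_3 / eps = 17.29 / 44.98 = 0.384393
Step 2: Raise to power p = 3:
  (0.384393)^3 = 0.056797
Step 3: Therefore mu(|f| > 44.98) <= 0.056797


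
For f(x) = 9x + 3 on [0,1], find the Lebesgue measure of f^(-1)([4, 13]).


f^(-1)([4, 13]) = {x : 4 <= 9x + 3 <= 13}
Solving: (4 - 3)/9 <= x <= (13 - 3)/9
= [0.111111, 1.111111]
Intersecting with [0,1]: [0.111111, 1]
Measure = 1 - 0.111111 = 0.888889


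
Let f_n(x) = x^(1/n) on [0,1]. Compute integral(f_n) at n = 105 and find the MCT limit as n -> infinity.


At n = 105: f_105(x) = x^(1/105).
Step 1: integral(x^(1/105), 0, 1) = [x^(1/105+1) / (1/105+1)] from 0 to 1
     = 1 / (1/105 + 1) = 1 / ((105+1)/105) = 105/(105+1)
     = 105/106 = 0.990566
Step 2: As n -> infinity, f_n(x) = x^(1/n) -> 1 for x in (0,1], and f_n is increasing in n.
By MCT, lim_n integral(f_n) = integral(lim_n f_n) = integral(1, 0, 1) = 1.
Step 3: Verify convergence: 105/106 = 0.990566 -> 1


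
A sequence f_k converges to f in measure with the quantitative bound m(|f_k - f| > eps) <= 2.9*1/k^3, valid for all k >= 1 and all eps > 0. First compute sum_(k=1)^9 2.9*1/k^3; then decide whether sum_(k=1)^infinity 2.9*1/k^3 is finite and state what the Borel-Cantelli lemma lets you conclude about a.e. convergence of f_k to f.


Step 1: List the terms 2.9*1/k^3 for k = 1 to 9:
  k=1: 2.9
  k=2: 0.3625
  k=3: 0.107407
  k=4: 0.045312
  k=5: 0.0232
  k=6: 0.013426
  k=7: 0.008455
  k=8: 0.005664
  k=9: 0.003978
Step 2: Partial sum = 2.9 + 0.3625 + 0.107407 + 0.045312 + 0.0232 + 0.013426 + 0.008455 + 0.005664 + 0.003978
     = 3.469943
Step 3: The full series sum_(k>=1) 2.9*1/k^3 converges (p-series with p = 3 > 1; a constant multiple of a convergent series converges).
Step 4: Fix eps > 0. Since sum_k m(|f_k - f| > eps) < infinity, the Borel-Cantelli lemma gives
        m(limsup_k {|f_k - f| > eps}) = 0, i.e. for a.e. x, |f_k(x) - f(x)| <= eps for all large k.
        Applying this with eps = 1/j for j = 1, 2, ... and intersecting the countably many full-measure sets,
        for a.e. x we get limsup_k |f_k(x) - f(x)| <= 1/j for every j, hence f_k -> f almost everywhere.
Conclusion: series converges; Borel-Cantelli yields f_k -> f a.e.


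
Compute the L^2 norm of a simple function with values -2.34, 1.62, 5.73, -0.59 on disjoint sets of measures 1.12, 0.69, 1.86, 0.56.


Step 1: Compute |f_i|^2 for each value:
  |-2.34|^2 = 5.4756
  |1.62|^2 = 2.6244
  |5.73|^2 = 32.8329
  |-0.59|^2 = 0.3481
Step 2: Multiply by measures and sum:
  5.4756 * 1.12 = 6.132672
  2.6244 * 0.69 = 1.810836
  32.8329 * 1.86 = 61.069194
  0.3481 * 0.56 = 0.194936
Sum = 6.132672 + 1.810836 + 61.069194 + 0.194936 = 69.207638
Step 3: Take the p-th root:
||f||_2 = (69.207638)^(1/2) = 8.319113


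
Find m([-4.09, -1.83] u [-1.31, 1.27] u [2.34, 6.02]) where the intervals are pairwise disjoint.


For pairwise disjoint intervals, m(union) = sum of lengths.
= (-1.83 - -4.09) + (1.27 - -1.31) + (6.02 - 2.34)
= 2.26 + 2.58 + 3.68
= 8.52


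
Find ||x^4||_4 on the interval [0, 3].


Step 1: ||f||_4 = (integral_0^3 |x^4|^4 dx)^(1/4)
     = (integral_0^3 x^16 dx)^(1/4)
Step 2: integral_0^3 x^16 dx = [x^17/(17)] from 0 to 3 = 3^17/17
     = 129140163/17 = 7.596480e+06
Step 3: ||f||_4 = (7.596480e+06)^(1/4) = 52.49925


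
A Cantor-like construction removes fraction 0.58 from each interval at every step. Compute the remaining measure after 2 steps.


Step 1: At each step, fraction remaining = 1 - 0.58 = 0.42
Step 2: After 2 steps, measure = (0.42)^2
Step 3: Computing the power step by step:
  After step 1: 0.42
  After step 2: 0.1764
Result = 0.1764


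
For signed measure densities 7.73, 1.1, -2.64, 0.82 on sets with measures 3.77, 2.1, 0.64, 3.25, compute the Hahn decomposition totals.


Step 1: Compute signed measure on each set:
  Set 1: 7.73 * 3.77 = 29.1421
  Set 2: 1.1 * 2.1 = 2.31
  Set 3: -2.64 * 0.64 = -1.6896
  Set 4: 0.82 * 3.25 = 2.665
Step 2: Total signed measure = (29.1421) + (2.31) + (-1.6896) + (2.665)
     = 32.4275
Step 3: Positive part mu+(X) = sum of positive contributions = 34.1171
Step 4: Negative part mu-(X) = |sum of negative contributions| = 1.6896


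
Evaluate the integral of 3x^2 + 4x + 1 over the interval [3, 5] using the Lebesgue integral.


The Lebesgue integral of a Riemann-integrable function agrees with the Riemann integral.
Antiderivative F(x) = (3/3)x^3 + (4/2)x^2 + 1x
F(5) = (3/3)*5^3 + (4/2)*5^2 + 1*5
     = (3/3)*125 + (4/2)*25 + 1*5
     = 125 + 50 + 5
     = 180
F(3) = 48
Integral = F(5) - F(3) = 180 - 48 = 132


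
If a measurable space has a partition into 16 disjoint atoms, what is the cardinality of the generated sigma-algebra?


Each element of the sigma-algebra is a union of some subset of the 16 atoms.
The number of such subsets is 2^16 = 65536.


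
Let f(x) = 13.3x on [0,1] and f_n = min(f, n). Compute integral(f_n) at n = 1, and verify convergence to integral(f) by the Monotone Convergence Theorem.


f(x) = 13.3x on [0,1]; f_n(x) = min(13.3x, n). At n = 1:
Step 1: f(x) reaches 1 at x = 1/13.3 = 0.075188
Step 2: integral(f_1) = integral(13.3x, 0, 0.075188) + integral(1, 0.075188, 1)
       = 13.3*0.075188^2/2 + 1*(1 - 0.075188)
       = 0.037594 + 0.924812
       = 0.962406
Step 3: As n -> infinity, f_n increases to f, so by MCT integral(f_n) -> integral(f) = 13.3/2 = 6.65.
Convergence: integral(f_1) = 0.962406 -> 6.65 as n -> infinity


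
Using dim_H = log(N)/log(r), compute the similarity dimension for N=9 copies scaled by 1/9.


For a self-similar set with N copies scaled by 1/r:
dim_H = log(N)/log(r) = log(9)/log(9)
= 2.197225/2.197225
= 1


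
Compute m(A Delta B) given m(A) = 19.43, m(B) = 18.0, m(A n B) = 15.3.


m(A Delta B) = m(A) + m(B) - 2*m(A n B)
= 19.43 + 18.0 - 2*15.3
= 19.43 + 18.0 - 30.6
= 6.83


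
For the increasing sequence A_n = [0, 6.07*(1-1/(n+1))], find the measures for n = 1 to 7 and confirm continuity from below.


By continuity of measure from below: if A_n increases to A, then m(A_n) -> m(A).
Here A = [0, 6.07], so m(A) = 6.07
Step 1: a_1 = 6.07*(1 - 1/2) = 3.035, m(A_1) = 3.035
Step 2: a_2 = 6.07*(1 - 1/3) = 4.0467, m(A_2) = 4.0467
Step 3: a_3 = 6.07*(1 - 1/4) = 4.5525, m(A_3) = 4.5525
Step 4: a_4 = 6.07*(1 - 1/5) = 4.856, m(A_4) = 4.856
Step 5: a_5 = 6.07*(1 - 1/6) = 5.0583, m(A_5) = 5.0583
Step 6: a_6 = 6.07*(1 - 1/7) = 5.2029, m(A_6) = 5.2029
Step 7: a_7 = 6.07*(1 - 1/8) = 5.3113, m(A_7) = 5.3113
Limit: m(A_n) -> m([0,6.07]) = 6.07


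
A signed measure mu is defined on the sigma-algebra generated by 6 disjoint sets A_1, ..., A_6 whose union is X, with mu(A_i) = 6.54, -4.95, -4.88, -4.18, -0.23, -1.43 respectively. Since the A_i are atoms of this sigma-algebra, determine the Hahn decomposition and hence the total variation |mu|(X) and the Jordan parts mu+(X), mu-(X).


Step 1: Every measurable set is a union of atoms (the cells / points), so a Hahn decomposition is
  obtained by grouping atoms by sign: P = union of atoms with mu > 0, N = union of the remaining atoms.
  Atoms in P (indices): 1;  atoms in N (indices): 2, 3, 4, 5, 6
  Positive values: 6.54
  Negative values: -4.95, -4.88, -4.18, -0.23, -1.43
Step 2: mu+(X) = mu(P) = sum of positive atom values = 6.54
Step 3: mu-(X) = -mu(N) = sum of |negative atom values| = 15.67
Step 4: |mu|(X) = mu+(X) + mu-(X) = 6.54 + 15.67 = 22.21


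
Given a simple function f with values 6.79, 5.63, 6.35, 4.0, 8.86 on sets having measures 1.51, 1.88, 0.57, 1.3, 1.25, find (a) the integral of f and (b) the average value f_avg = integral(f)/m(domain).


Step 1: Integral = sum(value_i * measure_i)
= 6.79*1.51 + 5.63*1.88 + 6.35*0.57 + 4.0*1.3 + 8.86*1.25
= 10.2529 + 10.5844 + 3.6195 + 5.2 + 11.075
= 40.7318
Step 2: Total measure of domain = 1.51 + 1.88 + 0.57 + 1.3 + 1.25 = 6.51
Step 3: Average value = 40.7318 / 6.51 = 6.256805


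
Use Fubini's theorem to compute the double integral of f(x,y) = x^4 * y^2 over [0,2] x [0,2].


By Fubini's theorem, the double integral factors as a product of single integrals:
Step 1: integral_0^2 x^4 dx = [x^5/5] from 0 to 2
     = 2^5/5 = 6.4
Step 2: integral_0^2 y^2 dy = [y^3/3] from 0 to 2
     = 2^3/3 = 2.666667
Step 3: Double integral = 6.4 * 2.666667 = 17.066667


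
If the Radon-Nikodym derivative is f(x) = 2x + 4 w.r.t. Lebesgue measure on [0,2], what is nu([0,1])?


nu(A) = integral_A (dnu/dmu) dmu = integral_0^1 (2x + 4) dx
Step 1: Antiderivative F(x) = (2/2)x^2 + 4x
Step 2: F(1) = (2/2)*1^2 + 4*1 = 1 + 4 = 5
Step 3: F(0) = (2/2)*0^2 + 4*0 = 0.0 + 0 = 0.0
Step 4: nu([0,1]) = F(1) - F(0) = 5 - 0.0 = 5


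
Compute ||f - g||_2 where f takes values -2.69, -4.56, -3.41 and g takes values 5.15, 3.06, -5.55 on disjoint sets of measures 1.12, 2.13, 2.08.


Step 1: Compute differences f_i - g_i:
  -2.69 - 5.15 = -7.84
  -4.56 - 3.06 = -7.62
  -3.41 - -5.55 = 2.14
Step 2: Compute |diff|^2 * measure for each set:
  |-7.84|^2 * 1.12 = 61.4656 * 1.12 = 68.841472
  |-7.62|^2 * 2.13 = 58.0644 * 2.13 = 123.677172
  |2.14|^2 * 2.08 = 4.5796 * 2.08 = 9.525568
Step 3: Sum = 202.044212
Step 4: ||f-g||_2 = (202.044212)^(1/2) = 14.214226


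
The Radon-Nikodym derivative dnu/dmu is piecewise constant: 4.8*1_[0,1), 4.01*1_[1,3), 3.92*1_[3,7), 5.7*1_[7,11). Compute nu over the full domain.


Integrate each piece of the Radon-Nikodym derivative:
Step 1: integral_0^1 4.8 dx = 4.8*(1-0) = 4.8*1 = 4.8
Step 2: integral_1^3 4.01 dx = 4.01*(3-1) = 4.01*2 = 8.02
Step 3: integral_3^7 3.92 dx = 3.92*(7-3) = 3.92*4 = 15.68
Step 4: integral_7^11 5.7 dx = 5.7*(11-7) = 5.7*4 = 22.8
Total: 4.8 + 8.02 + 15.68 + 22.8 = 51.3


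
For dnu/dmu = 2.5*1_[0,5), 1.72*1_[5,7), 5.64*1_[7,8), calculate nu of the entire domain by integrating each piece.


Integrate each piece of the Radon-Nikodym derivative:
Step 1: integral_0^5 2.5 dx = 2.5*(5-0) = 2.5*5 = 12.5
Step 2: integral_5^7 1.72 dx = 1.72*(7-5) = 1.72*2 = 3.44
Step 3: integral_7^8 5.64 dx = 5.64*(8-7) = 5.64*1 = 5.64
Total: 12.5 + 3.44 + 5.64 = 21.58


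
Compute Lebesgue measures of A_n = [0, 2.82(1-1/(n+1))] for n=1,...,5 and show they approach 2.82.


By continuity of measure from below: if A_n increases to A, then m(A_n) -> m(A).
Here A = [0, 2.82], so m(A) = 2.82
Step 1: a_1 = 2.82*(1 - 1/2) = 1.41, m(A_1) = 1.41
Step 2: a_2 = 2.82*(1 - 1/3) = 1.88, m(A_2) = 1.88
Step 3: a_3 = 2.82*(1 - 1/4) = 2.115, m(A_3) = 2.115
Step 4: a_4 = 2.82*(1 - 1/5) = 2.256, m(A_4) = 2.256
Step 5: a_5 = 2.82*(1 - 1/6) = 2.35, m(A_5) = 2.35
Limit: m(A_n) -> m([0,2.82]) = 2.82


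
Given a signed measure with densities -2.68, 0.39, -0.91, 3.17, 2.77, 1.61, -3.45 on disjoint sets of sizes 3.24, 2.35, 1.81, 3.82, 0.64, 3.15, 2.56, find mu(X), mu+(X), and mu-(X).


Step 1: Compute signed measure on each set:
  Set 1: -2.68 * 3.24 = -8.6832
  Set 2: 0.39 * 2.35 = 0.9165
  Set 3: -0.91 * 1.81 = -1.6471
  Set 4: 3.17 * 3.82 = 12.1094
  Set 5: 2.77 * 0.64 = 1.7728
  Set 6: 1.61 * 3.15 = 5.0715
  Set 7: -3.45 * 2.56 = -8.832
Step 2: Total signed measure = (-8.6832) + (0.9165) + (-1.6471) + (12.1094) + (1.7728) + (5.0715) + (-8.832)
     = 0.7079
Step 3: Positive part mu+(X) = sum of positive contributions = 19.8702
Step 4: Negative part mu-(X) = |sum of negative contributions| = 19.1623


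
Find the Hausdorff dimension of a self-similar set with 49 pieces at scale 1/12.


For a self-similar set with N copies scaled by 1/r:
dim_H = log(N)/log(r) = log(49)/log(12)
= 3.89182/2.484907
= 1.566184


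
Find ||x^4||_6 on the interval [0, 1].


Step 1: ||f||_6 = (integral_0^1 |x^4|^6 dx)^(1/6)
     = (integral_0^1 x^24 dx)^(1/6)
Step 2: integral_0^1 x^24 dx = [x^25/(25)] from 0 to 1 = 1^25/25
     = 1/25 = 0.04
Step 3: ||f||_6 = (0.04)^(1/6) = 0.584804


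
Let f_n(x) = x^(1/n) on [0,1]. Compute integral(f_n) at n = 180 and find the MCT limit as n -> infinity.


At n = 180: f_180(x) = x^(1/180).
Step 1: integral(x^(1/180), 0, 1) = [x^(1/180+1) / (1/180+1)] from 0 to 1
     = 1 / (1/180 + 1) = 1 / ((180+1)/180) = 180/(180+1)
     = 180/181 = 0.994475
Step 2: As n -> infinity, f_n(x) = x^(1/n) -> 1 for x in (0,1], and f_n is increasing in n.
By MCT, lim_n integral(f_n) = integral(lim_n f_n) = integral(1, 0, 1) = 1.
Step 3: Verify convergence: 180/181 = 0.994475 -> 1


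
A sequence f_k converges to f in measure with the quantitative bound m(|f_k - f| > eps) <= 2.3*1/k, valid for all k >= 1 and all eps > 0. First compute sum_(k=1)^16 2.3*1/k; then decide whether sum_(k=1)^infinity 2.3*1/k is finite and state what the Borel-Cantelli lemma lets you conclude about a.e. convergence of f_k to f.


Step 1: List the terms 2.3*1/k for k = 1 to 16:
  k=1: 2.3
  k=2: 1.15
  k=3: 0.766667
  k=4: 0.575
  k=5: 0.46
  k=6: 0.383333
  k=7: 0.328571
  k=8: 0.2875
  k=9: 0.255556
  k=10: 0.23
  k=11: 0.209091
  k=12: 0.191667
  k=13: 0.176923
  k=14: 0.164286
  k=15: 0.153333
  k=16: 0.14375
Step 2: Partial sum = 2.3 + 1.15 + 0.766667 + 0.575 + 0.46 + 0.383333 + 0.328571 + 0.2875 + 0.255556 + 0.23 + 0.209091 + 0.191667 + 0.176923 + 0.164286 + 0.153333 + 0.14375
     = 7.775677
Step 3: The full series sum_(k>=1) 2.3*1/k diverges (harmonic series, p = 1; a nonzero constant multiple of a divergent series diverges).
Step 4: The (first) Borel-Cantelli lemma requires a summable sequence of measures, so it does not apply here;
        from this bound alone no conclusion about a.e. convergence can be drawn (convergence in measure still
        gives an a.e.-convergent subsequence, but not a.e. convergence of the whole sequence).
Conclusion: series diverges; Borel-Cantelli is inconclusive about a.e. convergence of f_k.


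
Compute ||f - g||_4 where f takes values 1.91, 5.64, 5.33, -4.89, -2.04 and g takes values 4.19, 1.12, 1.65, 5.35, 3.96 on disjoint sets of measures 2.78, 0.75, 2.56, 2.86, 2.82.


Step 1: Compute differences f_i - g_i:
  1.91 - 4.19 = -2.28
  5.64 - 1.12 = 4.52
  5.33 - 1.65 = 3.68
  -4.89 - 5.35 = -10.24
  -2.04 - 3.96 = -6
Step 2: Compute |diff|^4 * measure for each set:
  |-2.28|^4 * 2.78 = 27.023363 * 2.78 = 75.124948
  |4.52|^4 * 0.75 = 417.401244 * 0.75 = 313.050933
  |3.68|^4 * 2.56 = 183.396598 * 2.56 = 469.49529
  |-10.24|^4 * 2.86 = 10995.116278 * 2.86 = 31446.032554
  |-6|^4 * 2.82 = 1296 * 2.82 = 3654.72
Step 3: Sum = 35958.423726
Step 4: ||f-g||_4 = (35958.423726)^(1/4) = 13.770514


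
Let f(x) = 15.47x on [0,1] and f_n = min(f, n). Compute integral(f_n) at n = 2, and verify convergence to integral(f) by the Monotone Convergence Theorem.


f(x) = 15.47x on [0,1]; f_n(x) = min(15.47x, n). At n = 2:
Step 1: f(x) reaches 2 at x = 2/15.47 = 0.129282
Step 2: integral(f_2) = integral(15.47x, 0, 0.129282) + integral(2, 0.129282, 1)
       = 15.47*0.129282^2/2 + 2*(1 - 0.129282)
       = 0.129282 + 1.741435
       = 1.870718
Step 3: As n -> infinity, f_n increases to f, so by MCT integral(f_n) -> integral(f) = 15.47/2 = 7.735.
Convergence: integral(f_2) = 1.870718 -> 7.735 as n -> infinity


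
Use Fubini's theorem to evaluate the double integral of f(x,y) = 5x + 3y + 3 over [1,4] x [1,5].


By Fubini, integrate in x first, then y.
Step 1: Fix y, integrate over x in [1,4]:
  integral(5x + 3y + 3, x=1..4)
  = 5*(4^2 - 1^2)/2 + (3y + 3)*(4 - 1)
  = 37.5 + (3y + 3)*3
  = 37.5 + 9y + 9
  = 46.5 + 9y
Step 2: Integrate over y in [1,5]:
  integral(46.5 + 9y, y=1..5)
  = 46.5*4 + 9*(5^2 - 1^2)/2
  = 186 + 108
  = 294


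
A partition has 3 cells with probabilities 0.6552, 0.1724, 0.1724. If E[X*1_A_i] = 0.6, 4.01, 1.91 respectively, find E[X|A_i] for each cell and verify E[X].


For each cell A_i: E[X|A_i] = E[X*1_A_i] / P(A_i)
Step 1: E[X|A_1] = 0.6 / 0.6552 = 0.915751
Step 2: E[X|A_2] = 4.01 / 0.1724 = 23.259861
Step 3: E[X|A_3] = 1.91 / 0.1724 = 11.078886
Verification: E[X] = sum E[X*1_A_i] = 0.6 + 4.01 + 1.91 = 6.52


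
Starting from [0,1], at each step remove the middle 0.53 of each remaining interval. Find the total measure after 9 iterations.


Step 1: At each step, fraction remaining = 1 - 0.53 = 0.47
Step 2: After 9 steps, measure = (0.47)^9
Result = 0.001119


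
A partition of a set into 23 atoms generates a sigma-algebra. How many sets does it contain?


Each element of the sigma-algebra is a union of some subset of the 23 atoms.
The number of such subsets is 2^23 = 8388608.


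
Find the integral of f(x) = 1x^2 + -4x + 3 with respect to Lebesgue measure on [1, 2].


The Lebesgue integral of a Riemann-integrable function agrees with the Riemann integral.
Antiderivative F(x) = (1/3)x^3 + (-4/2)x^2 + 3x
F(2) = (1/3)*2^3 + (-4/2)*2^2 + 3*2
     = (1/3)*8 + (-4/2)*4 + 3*2
     = 2.666667 + -8 + 6
     = 0.666667
F(1) = 1.333333
Integral = F(2) - F(1) = 0.666667 - 1.333333 = -0.666667


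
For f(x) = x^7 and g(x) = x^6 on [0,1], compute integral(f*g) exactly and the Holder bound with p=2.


Step 1: Exact integral of f*g = integral(x^13, 0, 1) = 1/14
     = 0.071429
Step 2: Holder bound with p=2, q=2:
  ||f||_p = (integral x^14 dx)^(1/2) = (1/15)^(1/2) = 0.258199
  ||g||_q = (integral x^12 dx)^(1/2) = (1/13)^(1/2) = 0.27735
Step 3: Holder bound = ||f||_p * ||g||_q = 0.258199 * 0.27735 = 0.071611
Verification: 0.071429 <= 0.071611 (Holder holds)


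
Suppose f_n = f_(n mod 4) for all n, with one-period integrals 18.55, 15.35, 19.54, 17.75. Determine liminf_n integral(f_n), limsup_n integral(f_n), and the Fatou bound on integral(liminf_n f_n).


The sequence (integral(f_n)) is periodic with period 4, repeating the values 18.55, 15.35, 19.54, 17.75 indefinitely.
Step 1: For a periodic sequence, every tail (a_m, a_(m+1), ...) contains all 4 period values infinitely often.
Step 2: Hence inf of every tail = min of the period values = min(18.55, 15.35, 19.54, 17.75) = 15.35.
        liminf_n integral(f_n) = sup over m of (inf of tail from m) = 15.35.
Step 3: Similarly sup of every tail = max of the period values = 19.54.
        limsup_n integral(f_n) = 19.54.
Step 4: Fatou's lemma: integral(liminf_n f_n) <= liminf_n integral(f_n) = 15.35.
        So the integral of the pointwise liminf is at most 15.35.


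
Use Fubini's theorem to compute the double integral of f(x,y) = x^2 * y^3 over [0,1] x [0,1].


By Fubini's theorem, the double integral factors as a product of single integrals:
Step 1: integral_0^1 x^2 dx = [x^3/3] from 0 to 1
     = 1^3/3 = 0.333333
Step 2: integral_0^1 y^3 dy = [y^4/4] from 0 to 1
     = 1^4/4 = 0.25
Step 3: Double integral = 0.333333 * 0.25 = 0.083333


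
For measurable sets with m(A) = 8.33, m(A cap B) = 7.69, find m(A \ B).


m(A \ B) = m(A) - m(A n B)
= 8.33 - 7.69
= 0.64


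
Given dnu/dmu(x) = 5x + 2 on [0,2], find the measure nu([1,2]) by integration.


nu(A) = integral_A (dnu/dmu) dmu = integral_1^2 (5x + 2) dx
Step 1: Antiderivative F(x) = (5/2)x^2 + 2x
Step 2: F(2) = (5/2)*2^2 + 2*2 = 10 + 4 = 14
Step 3: F(1) = (5/2)*1^2 + 2*1 = 2.5 + 2 = 4.5
Step 4: nu([1,2]) = F(2) - F(1) = 14 - 4.5 = 9.5


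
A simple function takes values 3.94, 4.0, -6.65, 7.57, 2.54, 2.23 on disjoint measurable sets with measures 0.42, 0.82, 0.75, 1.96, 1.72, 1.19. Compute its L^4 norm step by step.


Step 1: Compute |f_i|^4 for each value:
  |3.94|^4 = 240.982157
  |4.0|^4 = 256
  |-6.65|^4 = 1955.629506
  |7.57|^4 = 3283.851564
  |2.54|^4 = 41.623143
  |2.23|^4 = 24.729734
Step 2: Multiply by measures and sum:
  240.982157 * 0.42 = 101.212506
  256 * 0.82 = 209.92
  1955.629506 * 0.75 = 1466.72213
  3283.851564 * 1.96 = 6436.349065
  41.623143 * 1.72 = 71.591805
  24.729734 * 1.19 = 29.428384
Sum = 101.212506 + 209.92 + 1466.72213 + 6436.349065 + 71.591805 + 29.428384 = 8315.22389
Step 3: Take the p-th root:
||f||_4 = (8315.22389)^(1/4) = 9.549233
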